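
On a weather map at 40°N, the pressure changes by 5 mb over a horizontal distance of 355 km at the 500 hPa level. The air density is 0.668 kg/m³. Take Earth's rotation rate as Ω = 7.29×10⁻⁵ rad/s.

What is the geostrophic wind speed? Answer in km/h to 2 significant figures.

81 km/h

Coriolis parameter at 40°N:
f = 2Ω sin φ = 2 × 7.29×10⁻⁵ × sin 40° = 9.37×10⁻⁵ s⁻¹
Pressure gradient: |∂P/∂n| = 500 Pa / 355000 m = 1.41×10⁻³ Pa/m
Geostrophic balance (pressure-gradient force = Coriolis force):
V_g = (1/(fρ)) |∂P/∂n| = 1.41×10⁻³ / (9.37×10⁻⁵ × 0.668) = 22.5 m/s
Converting: 22.5 m/s × 3.6 = 81 km/h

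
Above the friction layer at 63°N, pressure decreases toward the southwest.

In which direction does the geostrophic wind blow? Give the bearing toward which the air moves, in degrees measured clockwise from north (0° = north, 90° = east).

315°

The pressure-gradient force points toward the southwest (bearing 225°).
Geostrophic balance: in the Northern Hemisphere the Coriolis force deflects motion to the right, so the geostrophic wind blows 90° to the right of the pressure-gradient force (low pressure on the left).
Rotating 225° by 90° clockwise gives 315° — the wind blows toward the northwest.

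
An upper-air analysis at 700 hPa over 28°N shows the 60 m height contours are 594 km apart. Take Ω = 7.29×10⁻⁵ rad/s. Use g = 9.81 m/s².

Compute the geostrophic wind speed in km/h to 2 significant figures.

52 km/h

Coriolis parameter at 28°N:
f = 2Ω sin φ = 2 × 7.29×10⁻⁵ × sin 28° = 6.84×10⁻⁵ s⁻¹
Height gradient: |∂Z/∂n| = 60 m / 594000 m = 1.01×10⁻⁴
On a pressure surface, geostrophic balance gives V_g = (g/f)|∂Z/∂n|:
V_g = 9.81 × 1.01×10⁻⁴ / 6.84×10⁻⁵ = 14.5 m/s
Converting: 14.5 m/s × 3.6 = 52 km/h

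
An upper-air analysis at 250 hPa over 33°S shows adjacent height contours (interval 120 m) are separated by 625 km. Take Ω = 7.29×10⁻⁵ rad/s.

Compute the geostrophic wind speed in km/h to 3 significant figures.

85.4 km/h

Coriolis parameter at 33°S:
f = 2Ω sin φ = 2 × 7.29×10⁻⁵ × sin 33° = 7.94×10⁻⁵ s⁻¹
Height gradient: |∂Z/∂n| = 120 m / 625000 m = 1.92×10⁻⁴
On a pressure surface, geostrophic balance gives V_g = (g/f)|∂Z/∂n|:
V_g = 9.81 × 1.92×10⁻⁴ / 7.94×10⁻⁵ = 23.7 m/s
Converting: 23.7 m/s × 3.6 = 85.4 km/h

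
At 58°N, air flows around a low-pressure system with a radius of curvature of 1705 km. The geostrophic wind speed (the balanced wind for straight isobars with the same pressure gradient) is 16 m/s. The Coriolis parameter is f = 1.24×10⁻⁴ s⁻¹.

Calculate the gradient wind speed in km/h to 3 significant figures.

Around a low, centrifugal force acts outward with Coriolis, so pressure-gradient force balances both:
(1/ρ)|∂P/∂n| = fV + V²/R  →  V² + fR·V − fR·V_g = 0
With fR = 1.24×10⁻⁴ × 1705×10³ m = 211 m/s:
V = [−fR + √((fR)² + 4 fR V_g)]/2 = [−211 + √(211² + 4×211×16)]/2 = 14.9 m/s
Subgeostrophic (V < V_g = 16 m/s), as expected around a low.
Converting: 14.9 m/s × 3.6 = 53.8 km/h

53.8 km/h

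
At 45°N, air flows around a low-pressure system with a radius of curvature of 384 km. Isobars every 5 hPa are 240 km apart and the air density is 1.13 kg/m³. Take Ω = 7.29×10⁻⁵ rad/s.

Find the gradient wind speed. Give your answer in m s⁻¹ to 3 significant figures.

Coriolis parameter at 45°N:
f = 2Ω sin φ = 2 × 7.29×10⁻⁵ × sin 45° = 1.03×10⁻⁴ s⁻¹
Pressure gradient: |∂P/∂n| = 500 Pa / 240000 m = 2.08×10⁻³ Pa/m
Geostrophic speed: V_g = |∂P/∂n|/(fρ) = 2.08×10⁻³/(1.03×10⁻⁴ × 1.13) = 17.9 m/s
Around a low, centrifugal force acts outward with Coriolis, so pressure-gradient force balances both:
(1/ρ)|∂P/∂n| = fV + V²/R  →  V² + fR·V − fR·V_g = 0
With fR = 1.03×10⁻⁴ × 384×10³ m = 39.6 m/s:
V = [−fR + √((fR)² + 4 fR V_g)]/2 = [−39.6 + √(39.6² + 4×39.6×17.9)]/2 = 13.4 m/s
Subgeostrophic (V < V_g = 17.9 m/s), as expected around a low.

13.4 m s⁻¹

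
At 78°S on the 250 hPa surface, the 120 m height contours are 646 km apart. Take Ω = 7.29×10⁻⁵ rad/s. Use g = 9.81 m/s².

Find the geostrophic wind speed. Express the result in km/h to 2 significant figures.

Coriolis parameter at 78°S:
f = 2Ω sin φ = 2 × 7.29×10⁻⁵ × sin 78° = 1.43×10⁻⁴ s⁻¹
Height gradient: |∂Z/∂n| = 120 m / 646000 m = 1.86×10⁻⁴
On a pressure surface, geostrophic balance gives V_g = (g/f)|∂Z/∂n|:
V_g = 9.81 × 1.86×10⁻⁴ / 1.43×10⁻⁴ = 12.8 m/s
Converting: 12.8 m/s × 3.6 = 46 km/h

46 km/h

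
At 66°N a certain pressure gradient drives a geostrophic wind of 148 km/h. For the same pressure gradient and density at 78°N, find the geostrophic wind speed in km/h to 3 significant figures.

138 km/h

With the same pressure gradient and density, V_g ∝ 1/f ∝ 1/sin φ.
V₂ = V₁ · sin φ₁ / sin φ₂ = 148 × sin 66° / sin 78°
V₂ = 148 × 0.9135/0.9781 = 138 km/h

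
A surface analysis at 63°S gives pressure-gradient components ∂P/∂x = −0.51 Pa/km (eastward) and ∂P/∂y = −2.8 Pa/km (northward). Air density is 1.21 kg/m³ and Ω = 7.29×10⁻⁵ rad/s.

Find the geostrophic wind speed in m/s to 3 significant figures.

18.1 m/s

Coriolis parameter at 63°S:
f = 2Ω sin φ = 2 × 7.29×10⁻⁵ × sin 63° = 1.30×10⁻⁴ s⁻¹
In the Southern Hemisphere f is negative: f = −1.30×10⁻⁴ s⁻¹.
Component geostrophic relations (x east, y north):
u_g = −(1/(fρ)) ∂P/∂y,  v_g = (1/(fρ)) ∂P/∂x
u_g = −(−2.8×10⁻³)/(−1.30×10⁻⁴ × 1.21) = −17.8 m/s;  v_g = (−0.51×10⁻³)/(−1.30×10⁻⁴ × 1.21) = 3.24 m/s
|V_g| = √(u_g² + v_g²) = 18.1 m/s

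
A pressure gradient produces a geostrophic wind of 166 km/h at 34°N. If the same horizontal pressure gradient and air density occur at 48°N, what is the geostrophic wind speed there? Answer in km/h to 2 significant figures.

With the same pressure gradient and density, V_g ∝ 1/f ∝ 1/sin φ.
V₂ = V₁ · sin φ₁ / sin φ₂ = 166 × sin 34° / sin 48°
V₂ = 166 × 0.5592/0.7431 = 120 km/h

120 km/h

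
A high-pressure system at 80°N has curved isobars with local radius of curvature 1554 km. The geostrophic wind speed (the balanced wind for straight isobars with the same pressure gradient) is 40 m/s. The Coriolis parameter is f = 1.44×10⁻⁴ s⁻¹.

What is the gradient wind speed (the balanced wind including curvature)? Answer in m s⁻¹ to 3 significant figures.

52.2 m s⁻¹

Around a high, pressure-gradient force acts outward with centrifugal, so Coriolis balances both:
fV = (1/ρ)|∂P/∂n| + V²/R  →  V² − fR·V + fR·V_g = 0
With fR = 1.44×10⁻⁴ × 1554×10³ m = 224 m/s:
V = [fR − √((fR)² − 4 fR V_g)]/2 = [224 − √(224² − 4×224×40)]/2 = 52.2 m/s
Supergeostrophic (V > V_g = 40 m/s), as expected around a high.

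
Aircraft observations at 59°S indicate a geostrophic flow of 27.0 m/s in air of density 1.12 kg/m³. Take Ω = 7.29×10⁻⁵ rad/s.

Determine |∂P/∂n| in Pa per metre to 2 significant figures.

3.8×10⁻³ Pa/m

Coriolis parameter at 59°S:
f = 2Ω sin φ = 2 × 7.29×10⁻⁵ × sin 59° = 1.25×10⁻⁴ s⁻¹
Geostrophic balance rearranged: |∂P/∂n| = f ρ V_g
|∂P/∂n| = 1.25×10⁻⁴ × 1.12 × 27.0 = 3.78×10⁻³ Pa/m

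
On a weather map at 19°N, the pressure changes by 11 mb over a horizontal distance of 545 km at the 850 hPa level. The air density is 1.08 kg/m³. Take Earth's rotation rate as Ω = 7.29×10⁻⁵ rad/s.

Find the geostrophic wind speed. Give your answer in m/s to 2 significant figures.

39 m/s

Coriolis parameter at 19°N:
f = 2Ω sin φ = 2 × 7.29×10⁻⁵ × sin 19° = 4.75×10⁻⁵ s⁻¹
Pressure gradient: |∂P/∂n| = 1100 Pa / 545000 m = 2.02×10⁻³ Pa/m
Geostrophic balance (pressure-gradient force = Coriolis force):
V_g = (1/(fρ)) |∂P/∂n| = 2.02×10⁻³ / (4.75×10⁻⁵ × 1.08) = 39.4 m/s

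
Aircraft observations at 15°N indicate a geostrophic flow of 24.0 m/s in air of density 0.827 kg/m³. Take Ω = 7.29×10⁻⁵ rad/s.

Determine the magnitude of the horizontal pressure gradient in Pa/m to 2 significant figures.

Coriolis parameter at 15°N:
f = 2Ω sin φ = 2 × 7.29×10⁻⁵ × sin 15° = 3.77×10⁻⁵ s⁻¹
Geostrophic balance rearranged: |∂P/∂n| = f ρ V_g
|∂P/∂n| = 3.77×10⁻⁵ × 0.827 × 24.0 = 7.49×10⁻⁴ Pa/m

7.5×10⁻⁴ Pa/m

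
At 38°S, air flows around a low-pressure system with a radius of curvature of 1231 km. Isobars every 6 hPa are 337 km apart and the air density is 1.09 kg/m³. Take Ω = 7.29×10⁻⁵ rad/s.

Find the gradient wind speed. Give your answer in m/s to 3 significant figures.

Coriolis parameter at 38°S:
f = 2Ω sin φ = 2 × 7.29×10⁻⁵ × sin 38° = 8.98×10⁻⁵ s⁻¹
Pressure gradient: |∂P/∂n| = 600 Pa / 337000 m = 1.78×10⁻³ Pa/m
Geostrophic speed: V_g = |∂P/∂n|/(fρ) = 1.78×10⁻³/(8.98×10⁻⁵ × 1.09) = 18.2 m/s
Around a low, centrifugal force acts outward with Coriolis, so pressure-gradient force balances both:
(1/ρ)|∂P/∂n| = fV + V²/R  →  V² + fR·V − fR·V_g = 0
With fR = 8.98×10⁻⁵ × 1231×10³ m = 110 m/s:
V = [−fR + √((fR)² + 4 fR V_g)]/2 = [−110 + √(110² + 4×110×18.2)]/2 = 15.9 m/s
Subgeostrophic (V < V_g = 18.2 m/s), as expected around a low.

15.9 m/s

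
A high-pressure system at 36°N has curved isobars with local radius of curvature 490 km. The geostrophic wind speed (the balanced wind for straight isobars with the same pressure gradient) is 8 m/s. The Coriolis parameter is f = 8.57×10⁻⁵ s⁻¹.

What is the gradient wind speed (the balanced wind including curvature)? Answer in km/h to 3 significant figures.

38.7 km/h

Around a high, pressure-gradient force acts outward with centrifugal, so Coriolis balances both:
fV = (1/ρ)|∂P/∂n| + V²/R  →  V² − fR·V + fR·V_g = 0
With fR = 8.57×10⁻⁵ × 490×10³ m = 42.0 m/s:
V = [fR − √((fR)² − 4 fR V_g)]/2 = [42.0 − √(42.0² − 4×42.0×8)]/2 = 10.8 m/s
Supergeostrophic (V > V_g = 8 m/s), as expected around a high.
Converting: 10.8 m/s × 3.6 = 38.7 km/h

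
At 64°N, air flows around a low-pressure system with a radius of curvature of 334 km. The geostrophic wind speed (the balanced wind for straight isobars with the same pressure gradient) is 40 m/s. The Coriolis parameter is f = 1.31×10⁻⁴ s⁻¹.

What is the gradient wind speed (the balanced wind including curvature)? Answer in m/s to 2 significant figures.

Around a low, centrifugal force acts outward with Coriolis, so pressure-gradient force balances both:
(1/ρ)|∂P/∂n| = fV + V²/R  →  V² + fR·V − fR·V_g = 0
With fR = 1.31×10⁻⁴ × 334×10³ m = 43.8 m/s:
V = [−fR + √((fR)² + 4 fR V_g)]/2 = [−43.8 + √(43.8² + 4×43.8×40)]/2 = 25.3 m/s
Subgeostrophic (V < V_g = 40 m/s), as expected around a low.

25 m/s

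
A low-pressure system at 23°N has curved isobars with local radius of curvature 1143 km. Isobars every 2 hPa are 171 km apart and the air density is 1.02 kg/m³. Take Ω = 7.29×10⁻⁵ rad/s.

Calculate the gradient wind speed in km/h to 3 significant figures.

Coriolis parameter at 23°N:
f = 2Ω sin φ = 2 × 7.29×10⁻⁵ × sin 23° = 5.70×10⁻⁵ s⁻¹
Pressure gradient: |∂P/∂n| = 200 Pa / 171000 m = 1.17×10⁻³ Pa/m
Geostrophic speed: V_g = |∂P/∂n|/(fρ) = 1.17×10⁻³/(5.70×10⁻⁵ × 1.02) = 20.1 m/s
Around a low, centrifugal force acts outward with Coriolis, so pressure-gradient force balances both:
(1/ρ)|∂P/∂n| = fV + V²/R  →  V² + fR·V − fR·V_g = 0
With fR = 5.70×10⁻⁵ × 1143×10³ m = 65.1 m/s:
V = [−fR + √((fR)² + 4 fR V_g)]/2 = [−65.1 + √(65.1² + 4×65.1×20.1)]/2 = 16.1 m/s
Subgeostrophic (V < V_g = 20.1 m/s), as expected around a low.
Converting: 16.1 m/s × 3.6 = 58.1 km/h

58.1 km/h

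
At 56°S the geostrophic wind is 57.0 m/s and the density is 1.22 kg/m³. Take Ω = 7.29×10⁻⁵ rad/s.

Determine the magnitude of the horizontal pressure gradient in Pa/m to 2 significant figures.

8.4×10⁻³ Pa/m

Coriolis parameter at 56°S:
f = 2Ω sin φ = 2 × 7.29×10⁻⁵ × sin 56° = 1.21×10⁻⁴ s⁻¹
Geostrophic balance rearranged: |∂P/∂n| = f ρ V_g
|∂P/∂n| = 1.21×10⁻⁴ × 1.22 × 57.0 = 8.41×10⁻³ Pa/m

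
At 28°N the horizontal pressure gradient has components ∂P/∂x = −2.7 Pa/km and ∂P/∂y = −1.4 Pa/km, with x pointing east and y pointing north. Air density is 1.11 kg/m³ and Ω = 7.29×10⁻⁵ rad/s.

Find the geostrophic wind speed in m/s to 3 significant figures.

Coriolis parameter at 28°N:
f = 2Ω sin φ = 2 × 7.29×10⁻⁵ × sin 28° = 6.84×10⁻⁵ s⁻¹
Component geostrophic relations (x east, y north):
u_g = −(1/(fρ)) ∂P/∂y,  v_g = (1/(fρ)) ∂P/∂x
u_g = −(−1.4×10⁻³)/(6.84×10⁻⁵ × 1.11) = 18.4 m/s;  v_g = (−2.7×10⁻³)/(6.84×10⁻⁵ × 1.11) = −35.5 m/s
|V_g| = √(u_g² + v_g²) = 40.0 m/s

40.0 m/s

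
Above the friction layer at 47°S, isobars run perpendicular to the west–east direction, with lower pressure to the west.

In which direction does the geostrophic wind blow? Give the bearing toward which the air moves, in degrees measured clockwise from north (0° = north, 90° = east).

The pressure-gradient force points toward the west (bearing 270°).
Geostrophic balance: in the Southern Hemisphere the Coriolis force deflects motion to the left, so the geostrophic wind blows 90° to the left of the pressure-gradient force (low pressure on the right).
Rotating 270° by 90° counterclockwise gives 180° — the wind blows toward the south.

180°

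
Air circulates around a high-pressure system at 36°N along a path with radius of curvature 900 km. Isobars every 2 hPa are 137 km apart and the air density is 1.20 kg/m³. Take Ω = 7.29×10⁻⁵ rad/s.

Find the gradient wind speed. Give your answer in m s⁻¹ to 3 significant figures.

Coriolis parameter at 36°N:
f = 2Ω sin φ = 2 × 7.29×10⁻⁵ × sin 36° = 8.57×10⁻⁵ s⁻¹
Pressure gradient: |∂P/∂n| = 200 Pa / 137000 m = 1.46×10⁻³ Pa/m
Geostrophic speed: V_g = |∂P/∂n|/(fρ) = 1.46×10⁻³/(8.57×10⁻⁵ × 1.20) = 14.2 m/s
Around a high, pressure-gradient force acts outward with centrifugal, so Coriolis balances both:
fV = (1/ρ)|∂P/∂n| + V²/R  →  V² − fR·V + fR·V_g = 0
With fR = 8.57×10⁻⁵ × 900×10³ m = 77.1 m/s:
V = [fR − √((fR)² − 4 fR V_g)]/2 = [77.1 − √(77.1² − 4×77.1×14.2)]/2 = 18.8 m/s
Supergeostrophic (V > V_g = 14.2 m/s), as expected around a high.

18.8 m s⁻¹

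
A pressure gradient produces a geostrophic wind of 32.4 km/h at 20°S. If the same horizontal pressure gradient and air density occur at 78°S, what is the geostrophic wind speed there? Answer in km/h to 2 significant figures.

11 km/h

With the same pressure gradient and density, V_g ∝ 1/f ∝ 1/sin φ.
V₂ = V₁ · sin φ₁ / sin φ₂ = 32.4 × sin 20° / sin 78°
V₂ = 32.4 × 0.3420/0.9781 = 11 km/h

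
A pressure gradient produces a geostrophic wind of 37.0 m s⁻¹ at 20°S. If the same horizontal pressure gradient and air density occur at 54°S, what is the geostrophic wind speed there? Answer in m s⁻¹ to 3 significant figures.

15.6 m s⁻¹

With the same pressure gradient and density, V_g ∝ 1/f ∝ 1/sin φ.
V₂ = V₁ · sin φ₁ / sin φ₂ = 37.0 × sin 20° / sin 54°
V₂ = 37.0 × 0.3420/0.8090 = 15.6 m s⁻¹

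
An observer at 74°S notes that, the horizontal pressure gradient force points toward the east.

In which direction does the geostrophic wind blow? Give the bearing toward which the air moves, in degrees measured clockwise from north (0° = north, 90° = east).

000°

The pressure-gradient force points toward the east (bearing 090°).
Geostrophic balance: in the Southern Hemisphere the Coriolis force deflects motion to the left, so the geostrophic wind blows 90° to the left of the pressure-gradient force (low pressure on the right).
Rotating 090° by 90° counterclockwise gives 000° — the wind blows toward the north.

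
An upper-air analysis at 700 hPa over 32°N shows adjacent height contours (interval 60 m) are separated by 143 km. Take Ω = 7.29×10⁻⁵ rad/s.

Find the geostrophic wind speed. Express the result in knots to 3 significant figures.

104 knots

Coriolis parameter at 32°N:
f = 2Ω sin φ = 2 × 7.29×10⁻⁵ × sin 32° = 7.73×10⁻⁵ s⁻¹
Height gradient: |∂Z/∂n| = 60 m / 143000 m = 4.20×10⁻⁴
On a pressure surface, geostrophic balance gives V_g = (g/f)|∂Z/∂n|:
V_g = 9.81 × 4.20×10⁻⁴ / 7.73×10⁻⁵ = 53.3 m/s
Converting: 53.3 m/s × 1.944 = 104 knots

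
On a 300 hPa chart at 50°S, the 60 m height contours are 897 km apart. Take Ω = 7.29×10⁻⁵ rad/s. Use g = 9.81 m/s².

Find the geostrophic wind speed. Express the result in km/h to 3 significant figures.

Coriolis parameter at 50°S:
f = 2Ω sin φ = 2 × 7.29×10⁻⁵ × sin 50° = 1.12×10⁻⁴ s⁻¹
Height gradient: |∂Z/∂n| = 60 m / 897000 m = 6.69×10⁻⁵
On a pressure surface, geostrophic balance gives V_g = (g/f)|∂Z/∂n|:
V_g = 9.81 × 6.69×10⁻⁵ / 1.12×10⁻⁴ = 5.88 m/s
Converting: 5.88 m/s × 3.6 = 21.2 km/h

21.2 km/h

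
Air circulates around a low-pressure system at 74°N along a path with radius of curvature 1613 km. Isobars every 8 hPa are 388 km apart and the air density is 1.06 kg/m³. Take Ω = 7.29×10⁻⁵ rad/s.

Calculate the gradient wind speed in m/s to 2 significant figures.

13 m/s

Coriolis parameter at 74°N:
f = 2Ω sin φ = 2 × 7.29×10⁻⁵ × sin 74° = 1.40×10⁻⁴ s⁻¹
Pressure gradient: |∂P/∂n| = 800 Pa / 388000 m = 2.06×10⁻³ Pa/m
Geostrophic speed: V_g = |∂P/∂n|/(fρ) = 2.06×10⁻³/(1.40×10⁻⁴ × 1.06) = 13.9 m/s
Around a low, centrifugal force acts outward with Coriolis, so pressure-gradient force balances both:
(1/ρ)|∂P/∂n| = fV + V²/R  →  V² + fR·V − fR·V_g = 0
With fR = 1.40×10⁻⁴ × 1613×10³ m = 226 m/s:
V = [−fR + √((fR)² + 4 fR V_g)]/2 = [−226 + √(226² + 4×226×13.9)]/2 = 13.1 m/s
Subgeostrophic (V < V_g = 13.9 m/s), as expected around a low.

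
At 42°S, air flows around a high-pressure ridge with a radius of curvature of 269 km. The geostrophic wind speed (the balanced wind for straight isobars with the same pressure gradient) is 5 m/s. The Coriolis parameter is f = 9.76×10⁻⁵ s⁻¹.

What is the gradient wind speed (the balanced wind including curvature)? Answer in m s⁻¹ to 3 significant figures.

6.72 m s⁻¹

Around a high, pressure-gradient force acts outward with centrifugal, so Coriolis balances both:
fV = (1/ρ)|∂P/∂n| + V²/R  →  V² − fR·V + fR·V_g = 0
With fR = 9.76×10⁻⁵ × 269×10³ m = 26.3 m/s:
V = [fR − √((fR)² − 4 fR V_g)]/2 = [26.3 − √(26.3² − 4×26.3×5)]/2 = 6.72 m/s
Supergeostrophic (V > V_g = 5 m/s), as expected around a high.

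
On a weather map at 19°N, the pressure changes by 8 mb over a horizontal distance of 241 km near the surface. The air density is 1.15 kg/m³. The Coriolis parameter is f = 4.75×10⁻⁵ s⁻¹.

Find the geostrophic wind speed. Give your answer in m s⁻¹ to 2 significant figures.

61 m s⁻¹

Pressure gradient: |∂P/∂n| = 800 Pa / 241000 m = 3.32×10⁻³ Pa/m
Geostrophic balance (pressure-gradient force = Coriolis force):
V_g = (1/(fρ)) |∂P/∂n| = 3.32×10⁻³ / (4.75×10⁻⁵ × 1.15) = 60.8 m/s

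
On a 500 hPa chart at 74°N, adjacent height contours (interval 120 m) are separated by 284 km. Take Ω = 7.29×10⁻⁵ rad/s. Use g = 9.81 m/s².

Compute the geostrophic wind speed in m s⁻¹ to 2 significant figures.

30 m s⁻¹

Coriolis parameter at 74°N:
f = 2Ω sin φ = 2 × 7.29×10⁻⁵ × sin 74° = 1.40×10⁻⁴ s⁻¹
Height gradient: |∂Z/∂n| = 120 m / 284000 m = 4.23×10⁻⁴
On a pressure surface, geostrophic balance gives V_g = (g/f)|∂Z/∂n|:
V_g = 9.81 × 4.23×10⁻⁴ / 1.40×10⁻⁴ = 29.6 m/s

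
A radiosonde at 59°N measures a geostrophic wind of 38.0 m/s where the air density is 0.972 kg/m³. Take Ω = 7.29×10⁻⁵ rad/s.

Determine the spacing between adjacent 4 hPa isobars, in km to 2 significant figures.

Coriolis parameter at 59°N:
f = 2Ω sin φ = 2 × 7.29×10⁻⁵ × sin 59° = 1.25×10⁻⁴ s⁻¹
Geostrophic balance rearranged: |∂P/∂n| = f ρ V_g
|∂P/∂n| = 1.25×10⁻⁴ × 0.972 × 38.0 = 4.62×10⁻³ Pa/m
Isobar spacing: Δn = ΔP/|∂P/∂n| = 400 Pa / 4.62×10⁻³ Pa/m = 86654 m ≈ 87 km

87 km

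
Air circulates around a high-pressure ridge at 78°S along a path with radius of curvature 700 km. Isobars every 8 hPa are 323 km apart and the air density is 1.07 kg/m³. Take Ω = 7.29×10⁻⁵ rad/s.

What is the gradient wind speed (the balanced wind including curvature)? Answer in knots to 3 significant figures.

Coriolis parameter at 78°S:
f = 2Ω sin φ = 2 × 7.29×10⁻⁵ × sin 78° = 1.43×10⁻⁴ s⁻¹
Pressure gradient: |∂P/∂n| = 800 Pa / 323000 m = 2.48×10⁻³ Pa/m
Geostrophic speed: V_g = |∂P/∂n|/(fρ) = 2.48×10⁻³/(1.43×10⁻⁴ × 1.07) = 16.2 m/s
Around a high, pressure-gradient force acts outward with centrifugal, so Coriolis balances both:
fV = (1/ρ)|∂P/∂n| + V²/R  →  V² − fR·V + fR·V_g = 0
With fR = 1.43×10⁻⁴ × 700×10³ m = 99.8 m/s:
V = [fR − √((fR)² − 4 fR V_g)]/2 = [99.8 − √(99.8² − 4×99.8×16.2)]/2 = 20.4 m/s
Supergeostrophic (V > V_g = 16.2 m/s), as expected around a high.
Converting: 20.4 m/s × 1.944 = 39.7 knots

39.7 knots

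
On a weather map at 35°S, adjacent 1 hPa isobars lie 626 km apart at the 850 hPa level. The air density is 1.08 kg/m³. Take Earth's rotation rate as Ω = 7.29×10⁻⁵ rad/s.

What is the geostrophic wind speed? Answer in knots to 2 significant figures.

3.4 knots

Coriolis parameter at 35°S:
f = 2Ω sin φ = 2 × 7.29×10⁻⁵ × sin 35° = 8.36×10⁻⁵ s⁻¹
Pressure gradient: |∂P/∂n| = 100 Pa / 626000 m = 1.60×10⁻⁴ Pa/m
Geostrophic balance (pressure-gradient force = Coriolis force):
V_g = (1/(fρ)) |∂P/∂n| = 1.60×10⁻⁴ / (8.36×10⁻⁵ × 1.08) = 1.77 m/s
Converting: 1.77 m/s × 1.944 = 3.4 knots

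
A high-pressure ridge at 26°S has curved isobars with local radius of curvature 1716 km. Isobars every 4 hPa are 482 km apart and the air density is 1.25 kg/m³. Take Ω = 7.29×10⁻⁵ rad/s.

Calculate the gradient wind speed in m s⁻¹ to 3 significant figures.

11.6 m s⁻¹

Coriolis parameter at 26°S:
f = 2Ω sin φ = 2 × 7.29×10⁻⁵ × sin 26° = 6.39×10⁻⁵ s⁻¹
Pressure gradient: |∂P/∂n| = 400 Pa / 482000 m = 8.30×10⁻⁴ Pa/m
Geostrophic speed: V_g = |∂P/∂n|/(fρ) = 8.30×10⁻⁴/(6.39×10⁻⁵ × 1.25) = 10.4 m/s
Around a high, pressure-gradient force acts outward with centrifugal, so Coriolis balances both:
fV = (1/ρ)|∂P/∂n| + V²/R  →  V² − fR·V + fR·V_g = 0
With fR = 6.39×10⁻⁵ × 1716×10³ m = 110 m/s:
V = [fR − √((fR)² − 4 fR V_g)]/2 = [110 − √(110² − 4×110×10.4)]/2 = 11.6 m/s
Supergeostrophic (V > V_g = 10.4 m/s), as expected around a high.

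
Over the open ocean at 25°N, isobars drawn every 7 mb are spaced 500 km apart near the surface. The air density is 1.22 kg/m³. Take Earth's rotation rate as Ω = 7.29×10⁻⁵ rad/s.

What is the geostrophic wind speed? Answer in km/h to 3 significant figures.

Coriolis parameter at 25°N:
f = 2Ω sin φ = 2 × 7.29×10⁻⁵ × sin 25° = 6.16×10⁻⁵ s⁻¹
Pressure gradient: |∂P/∂n| = 700 Pa / 500000 m = 1.40×10⁻³ Pa/m
Geostrophic balance (pressure-gradient force = Coriolis force):
V_g = (1/(fρ)) |∂P/∂n| = 1.40×10⁻³ / (6.16×10⁻⁵ × 1.22) = 18.6 m/s
Converting: 18.6 m/s × 3.6 = 67.0 km/h

67.0 km/h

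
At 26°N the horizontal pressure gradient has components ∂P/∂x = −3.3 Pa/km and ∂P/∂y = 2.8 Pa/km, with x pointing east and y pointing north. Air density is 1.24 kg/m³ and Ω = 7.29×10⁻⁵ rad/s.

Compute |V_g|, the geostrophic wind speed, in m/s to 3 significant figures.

54.6 m/s

Coriolis parameter at 26°N:
f = 2Ω sin φ = 2 × 7.29×10⁻⁵ × sin 26° = 6.39×10⁻⁵ s⁻¹
Component geostrophic relations (x east, y north):
u_g = −(1/(fρ)) ∂P/∂y,  v_g = (1/(fρ)) ∂P/∂x
u_g = −(2.8×10⁻³)/(6.39×10⁻⁵ × 1.24) = −35.3 m/s;  v_g = (−3.3×10⁻³)/(6.39×10⁻⁵ × 1.24) = −41.6 m/s
|V_g| = √(u_g² + v_g²) = 54.6 m/s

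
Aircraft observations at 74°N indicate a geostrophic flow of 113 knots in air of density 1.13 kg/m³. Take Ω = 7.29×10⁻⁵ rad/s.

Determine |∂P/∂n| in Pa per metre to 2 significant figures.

Coriolis parameter at 74°N:
f = 2Ω sin φ = 2 × 7.29×10⁻⁵ × sin 74° = 1.40×10⁻⁴ s⁻¹
Wind speed in SI: 113 knots = 58.1 m/s
Geostrophic balance rearranged: |∂P/∂n| = f ρ V_g
|∂P/∂n| = 1.40×10⁻⁴ × 1.13 × 58.1 = 9.21×10⁻³ Pa/m

9.2×10⁻³ Pa/m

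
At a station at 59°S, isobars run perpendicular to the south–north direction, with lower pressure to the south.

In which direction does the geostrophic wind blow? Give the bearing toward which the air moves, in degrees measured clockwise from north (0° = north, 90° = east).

The pressure-gradient force points toward the south (bearing 180°).
Geostrophic balance: in the Southern Hemisphere the Coriolis force deflects motion to the left, so the geostrophic wind blows 90° to the left of the pressure-gradient force (low pressure on the right).
Rotating 180° by 90° counterclockwise gives 090° — the wind blows toward the east.

090°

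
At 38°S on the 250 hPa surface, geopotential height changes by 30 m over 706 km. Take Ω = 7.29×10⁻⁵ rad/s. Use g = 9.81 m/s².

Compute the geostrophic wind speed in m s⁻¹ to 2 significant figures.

4.6 m s⁻¹

Coriolis parameter at 38°S:
f = 2Ω sin φ = 2 × 7.29×10⁻⁵ × sin 38° = 8.98×10⁻⁵ s⁻¹
Height gradient: |∂Z/∂n| = 30 m / 706000 m = 4.25×10⁻⁵
On a pressure surface, geostrophic balance gives V_g = (g/f)|∂Z/∂n|:
V_g = 9.81 × 4.25×10⁻⁵ / 8.98×10⁻⁵ = 4.64 m/s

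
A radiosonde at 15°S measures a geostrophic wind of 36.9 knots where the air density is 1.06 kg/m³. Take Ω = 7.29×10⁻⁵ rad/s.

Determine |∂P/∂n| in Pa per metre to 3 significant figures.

7.59×10⁻⁴ Pa/m

Coriolis parameter at 15°S:
f = 2Ω sin φ = 2 × 7.29×10⁻⁵ × sin 15° = 3.77×10⁻⁵ s⁻¹
Wind speed in SI: 36.9 knots = 19.0 m/s
Geostrophic balance rearranged: |∂P/∂n| = f ρ V_g
|∂P/∂n| = 3.77×10⁻⁵ × 1.06 × 19.0 = 7.59×10⁻⁴ Pa/m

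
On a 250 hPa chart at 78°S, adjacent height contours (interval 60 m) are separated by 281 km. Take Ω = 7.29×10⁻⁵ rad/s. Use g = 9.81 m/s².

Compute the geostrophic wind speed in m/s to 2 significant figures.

15 m/s

Coriolis parameter at 78°S:
f = 2Ω sin φ = 2 × 7.29×10⁻⁵ × sin 78° = 1.43×10⁻⁴ s⁻¹
Height gradient: |∂Z/∂n| = 60 m / 281000 m = 2.14×10⁻⁴
On a pressure surface, geostrophic balance gives V_g = (g/f)|∂Z/∂n|:
V_g = 9.81 × 2.14×10⁻⁴ / 1.43×10⁻⁴ = 14.7 m/s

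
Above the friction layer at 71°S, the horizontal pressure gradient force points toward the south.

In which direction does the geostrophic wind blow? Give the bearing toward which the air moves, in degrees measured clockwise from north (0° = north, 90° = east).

The pressure-gradient force points toward the south (bearing 180°).
Geostrophic balance: in the Southern Hemisphere the Coriolis force deflects motion to the left, so the geostrophic wind blows 90° to the left of the pressure-gradient force (low pressure on the right).
Rotating 180° by 90° counterclockwise gives 090° — the wind blows toward the east.

090°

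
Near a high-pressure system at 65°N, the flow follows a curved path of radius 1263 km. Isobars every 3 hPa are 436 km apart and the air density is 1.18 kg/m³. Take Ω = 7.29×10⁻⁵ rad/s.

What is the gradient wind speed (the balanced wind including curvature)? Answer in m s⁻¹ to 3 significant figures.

4.54 m s⁻¹

Coriolis parameter at 65°N:
f = 2Ω sin φ = 2 × 7.29×10⁻⁵ × sin 65° = 1.32×10⁻⁴ s⁻¹
Pressure gradient: |∂P/∂n| = 300 Pa / 436000 m = 6.88×10⁻⁴ Pa/m
Geostrophic speed: V_g = |∂P/∂n|/(fρ) = 6.88×10⁻⁴/(1.32×10⁻⁴ × 1.18) = 4.41 m/s
Around a high, pressure-gradient force acts outward with centrifugal, so Coriolis balances both:
fV = (1/ρ)|∂P/∂n| + V²/R  →  V² − fR·V + fR·V_g = 0
With fR = 1.32×10⁻⁴ × 1263×10³ m = 167 m/s:
V = [fR − √((fR)² − 4 fR V_g)]/2 = [167 − √(167² − 4×167×4.41)]/2 = 4.54 m/s
Supergeostrophic (V > V_g = 4.41 m/s), as expected around a high.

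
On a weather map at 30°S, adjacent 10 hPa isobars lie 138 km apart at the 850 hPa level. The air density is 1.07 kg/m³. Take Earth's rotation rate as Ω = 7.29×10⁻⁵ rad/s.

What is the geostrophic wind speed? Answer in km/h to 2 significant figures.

330 km/h

Coriolis parameter at 30°S:
f = 2Ω sin φ = 2 × 7.29×10⁻⁵ × sin 30° = 7.29×10⁻⁵ s⁻¹
Pressure gradient: |∂P/∂n| = 1000 Pa / 138000 m = 7.25×10⁻³ Pa/m
Geostrophic balance (pressure-gradient force = Coriolis force):
V_g = (1/(fρ)) |∂P/∂n| = 7.25×10⁻³ / (7.29×10⁻⁵ × 1.07) = 92.9 m/s
Converting: 92.9 m/s × 3.6 = 330 km/h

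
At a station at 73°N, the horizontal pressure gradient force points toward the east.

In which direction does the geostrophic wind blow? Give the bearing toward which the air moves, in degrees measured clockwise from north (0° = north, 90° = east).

The pressure-gradient force points toward the east (bearing 090°).
Geostrophic balance: in the Northern Hemisphere the Coriolis force deflects motion to the right, so the geostrophic wind blows 90° to the right of the pressure-gradient force (low pressure on the left).
Rotating 090° by 90° clockwise gives 180° — the wind blows toward the south.

180°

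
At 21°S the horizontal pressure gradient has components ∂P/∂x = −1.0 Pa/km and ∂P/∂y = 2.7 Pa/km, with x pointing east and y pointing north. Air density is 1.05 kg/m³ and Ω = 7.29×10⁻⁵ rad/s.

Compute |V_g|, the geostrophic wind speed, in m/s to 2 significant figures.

Coriolis parameter at 21°S:
f = 2Ω sin φ = 2 × 7.29×10⁻⁵ × sin 21° = 5.23×10⁻⁵ s⁻¹
In the Southern Hemisphere f is negative: f = −5.23×10⁻⁵ s⁻¹.
Component geostrophic relations (x east, y north):
u_g = −(1/(fρ)) ∂P/∂y,  v_g = (1/(fρ)) ∂P/∂x
u_g = −(2.7×10⁻³)/(−5.23×10⁻⁵ × 1.05) = 49.2 m/s;  v_g = (−1.0×10⁻³)/(−5.23×10⁻⁵ × 1.05) = 18.2 m/s
|V_g| = √(u_g² + v_g²) = 52.5 m/s

52 m/s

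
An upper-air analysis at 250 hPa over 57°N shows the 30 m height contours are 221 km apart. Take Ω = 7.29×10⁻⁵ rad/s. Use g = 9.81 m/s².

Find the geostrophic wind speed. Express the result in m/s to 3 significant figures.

Coriolis parameter at 57°N:
f = 2Ω sin φ = 2 × 7.29×10⁻⁵ × sin 57° = 1.22×10⁻⁴ s⁻¹
Height gradient: |∂Z/∂n| = 30 m / 221000 m = 1.36×10⁻⁴
On a pressure surface, geostrophic balance gives V_g = (g/f)|∂Z/∂n|:
V_g = 9.81 × 1.36×10⁻⁴ / 1.22×10⁻⁴ = 10.9 m/s

10.9 m/s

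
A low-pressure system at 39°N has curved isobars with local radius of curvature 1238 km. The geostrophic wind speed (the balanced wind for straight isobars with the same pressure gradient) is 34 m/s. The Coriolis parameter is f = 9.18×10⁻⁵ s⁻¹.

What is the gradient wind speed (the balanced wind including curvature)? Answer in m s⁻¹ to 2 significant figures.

Around a low, centrifugal force acts outward with Coriolis, so pressure-gradient force balances both:
(1/ρ)|∂P/∂n| = fV + V²/R  →  V² + fR·V − fR·V_g = 0
With fR = 9.18×10⁻⁵ × 1238×10³ m = 114 m/s:
V = [−fR + √((fR)² + 4 fR V_g)]/2 = [−114 + √(114² + 4×114×34)]/2 = 27.4 m/s
Subgeostrophic (V < V_g = 34 m/s), as expected around a low.

27 m s⁻¹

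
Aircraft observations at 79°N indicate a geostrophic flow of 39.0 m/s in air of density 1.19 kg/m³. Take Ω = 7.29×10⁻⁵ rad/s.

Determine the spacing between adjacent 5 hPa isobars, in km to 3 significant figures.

75.3 km

Coriolis parameter at 79°N:
f = 2Ω sin φ = 2 × 7.29×10⁻⁵ × sin 79° = 1.43×10⁻⁴ s⁻¹
Geostrophic balance rearranged: |∂P/∂n| = f ρ V_g
|∂P/∂n| = 1.43×10⁻⁴ × 1.19 × 39.0 = 6.64×10⁻³ Pa/m
Isobar spacing: Δn = ΔP/|∂P/∂n| = 500 Pa / 6.64×10⁻³ Pa/m = 75276 m ≈ 75.3 km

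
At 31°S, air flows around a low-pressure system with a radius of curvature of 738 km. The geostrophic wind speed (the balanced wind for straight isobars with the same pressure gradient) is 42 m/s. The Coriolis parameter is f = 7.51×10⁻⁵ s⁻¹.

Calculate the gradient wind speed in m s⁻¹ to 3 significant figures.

27.9 m s⁻¹

Around a low, centrifugal force acts outward with Coriolis, so pressure-gradient force balances both:
(1/ρ)|∂P/∂n| = fV + V²/R  →  V² + fR·V − fR·V_g = 0
With fR = 7.51×10⁻⁵ × 738×10³ m = 55.4 m/s:
V = [−fR + √((fR)² + 4 fR V_g)]/2 = [−55.4 + √(55.4² + 4×55.4×42)]/2 = 27.9 m/s
Subgeostrophic (V < V_g = 42 m/s), as expected around a low.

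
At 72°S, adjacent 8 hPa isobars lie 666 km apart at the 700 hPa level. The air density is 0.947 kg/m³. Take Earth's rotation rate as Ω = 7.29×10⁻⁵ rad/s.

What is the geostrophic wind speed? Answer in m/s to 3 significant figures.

9.15 m/s

Coriolis parameter at 72°S:
f = 2Ω sin φ = 2 × 7.29×10⁻⁵ × sin 72° = 1.39×10⁻⁴ s⁻¹
Pressure gradient: |∂P/∂n| = 800 Pa / 666000 m = 1.20×10⁻³ Pa/m
Geostrophic balance (pressure-gradient force = Coriolis force):
V_g = (1/(fρ)) |∂P/∂n| = 1.20×10⁻³ / (1.39×10⁻⁴ × 0.947) = 9.15 m/s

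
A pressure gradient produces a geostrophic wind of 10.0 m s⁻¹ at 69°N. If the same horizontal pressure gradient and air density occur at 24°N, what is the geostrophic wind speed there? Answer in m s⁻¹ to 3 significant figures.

23.0 m s⁻¹

With the same pressure gradient and density, V_g ∝ 1/f ∝ 1/sin φ.
V₂ = V₁ · sin φ₁ / sin φ₂ = 10.0 × sin 69° / sin 24°
V₂ = 10.0 × 0.9336/0.4067 = 23.0 m s⁻¹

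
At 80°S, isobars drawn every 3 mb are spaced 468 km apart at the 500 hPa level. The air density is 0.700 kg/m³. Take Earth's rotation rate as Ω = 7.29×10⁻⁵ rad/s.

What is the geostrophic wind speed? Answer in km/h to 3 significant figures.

Coriolis parameter at 80°S:
f = 2Ω sin φ = 2 × 7.29×10⁻⁵ × sin 80° = 1.44×10⁻⁴ s⁻¹
Pressure gradient: |∂P/∂n| = 300 Pa / 468000 m = 6.41×10⁻⁴ Pa/m
Geostrophic balance (pressure-gradient force = Coriolis force):
V_g = (1/(fρ)) |∂P/∂n| = 6.41×10⁻⁴ / (1.44×10⁻⁴ × 0.700) = 6.38 m/s
Converting: 6.38 m/s × 3.6 = 23.0 km/h

23.0 km/h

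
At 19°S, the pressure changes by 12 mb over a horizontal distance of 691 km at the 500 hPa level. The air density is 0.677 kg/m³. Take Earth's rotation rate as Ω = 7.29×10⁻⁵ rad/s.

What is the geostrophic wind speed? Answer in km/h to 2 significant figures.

190 km/h

Coriolis parameter at 19°S:
f = 2Ω sin φ = 2 × 7.29×10⁻⁵ × sin 19° = 4.75×10⁻⁵ s⁻¹
Pressure gradient: |∂P/∂n| = 1200 Pa / 691000 m = 1.74×10⁻³ Pa/m
Geostrophic balance (pressure-gradient force = Coriolis force):
V_g = (1/(fρ)) |∂P/∂n| = 1.74×10⁻³ / (4.75×10⁻⁵ × 0.677) = 54.0 m/s
Converting: 54.0 m/s × 3.6 = 190 km/h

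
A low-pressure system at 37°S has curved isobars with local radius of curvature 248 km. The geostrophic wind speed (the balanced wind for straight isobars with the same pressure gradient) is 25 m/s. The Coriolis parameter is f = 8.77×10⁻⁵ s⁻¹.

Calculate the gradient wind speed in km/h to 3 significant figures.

Around a low, centrifugal force acts outward with Coriolis, so pressure-gradient force balances both:
(1/ρ)|∂P/∂n| = fV + V²/R  →  V² + fR·V − fR·V_g = 0
With fR = 8.77×10⁻⁵ × 248×10³ m = 21.7 m/s:
V = [−fR + √((fR)² + 4 fR V_g)]/2 = [−21.7 + √(21.7² + 4×21.7×25)]/2 = 14.9 m/s
Subgeostrophic (V < V_g = 25 m/s), as expected around a low.
Converting: 14.9 m/s × 3.6 = 53.5 km/h

53.5 km/h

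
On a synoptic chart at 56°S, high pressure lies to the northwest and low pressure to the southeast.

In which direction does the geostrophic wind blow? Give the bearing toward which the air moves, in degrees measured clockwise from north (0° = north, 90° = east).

The pressure-gradient force points toward the southeast (bearing 135°).
Geostrophic balance: in the Southern Hemisphere the Coriolis force deflects motion to the left, so the geostrophic wind blows 90° to the left of the pressure-gradient force (low pressure on the right).
Rotating 135° by 90° counterclockwise gives 045° — the wind blows toward the northeast.

045°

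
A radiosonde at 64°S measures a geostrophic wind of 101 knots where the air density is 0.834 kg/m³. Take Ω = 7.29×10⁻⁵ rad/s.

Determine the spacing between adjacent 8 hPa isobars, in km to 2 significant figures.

140 km

Coriolis parameter at 64°S:
f = 2Ω sin φ = 2 × 7.29×10⁻⁵ × sin 64° = 1.31×10⁻⁴ s⁻¹
Wind speed in SI: 101 knots = 52.0 m/s
Geostrophic balance rearranged: |∂P/∂n| = f ρ V_g
|∂P/∂n| = 1.31×10⁻⁴ × 0.834 × 52.0 = 5.68×10⁻³ Pa/m
Isobar spacing: Δn = ΔP/|∂P/∂n| = 800 Pa / 5.68×10⁻³ Pa/m = 140879 m ≈ 140 km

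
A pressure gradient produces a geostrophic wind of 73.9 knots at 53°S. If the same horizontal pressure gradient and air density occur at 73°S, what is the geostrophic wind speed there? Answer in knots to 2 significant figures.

With the same pressure gradient and density, V_g ∝ 1/f ∝ 1/sin φ.
V₂ = V₁ · sin φ₁ / sin φ₂ = 73.9 × sin 53° / sin 73°
V₂ = 73.9 × 0.7986/0.9563 = 62 knots

62 knots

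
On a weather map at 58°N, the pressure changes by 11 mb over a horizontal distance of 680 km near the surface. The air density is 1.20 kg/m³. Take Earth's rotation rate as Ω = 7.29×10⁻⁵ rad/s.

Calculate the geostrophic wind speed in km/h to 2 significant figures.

39 km/h

Coriolis parameter at 58°N:
f = 2Ω sin φ = 2 × 7.29×10⁻⁵ × sin 58° = 1.24×10⁻⁴ s⁻¹
Pressure gradient: |∂P/∂n| = 1100 Pa / 680000 m = 1.62×10⁻³ Pa/m
Geostrophic balance (pressure-gradient force = Coriolis force):
V_g = (1/(fρ)) |∂P/∂n| = 1.62×10⁻³ / (1.24×10⁻⁴ × 1.20) = 10.9 m/s
Converting: 10.9 m/s × 3.6 = 39 km/h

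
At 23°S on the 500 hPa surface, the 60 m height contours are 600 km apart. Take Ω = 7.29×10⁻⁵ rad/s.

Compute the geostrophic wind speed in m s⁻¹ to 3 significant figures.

Coriolis parameter at 23°S:
f = 2Ω sin φ = 2 × 7.29×10⁻⁵ × sin 23° = 5.70×10⁻⁵ s⁻¹
Height gradient: |∂Z/∂n| = 60 m / 600000 m = 1.00×10⁻⁴
On a pressure surface, geostrophic balance gives V_g = (g/f)|∂Z/∂n|:
V_g = 9.81 × 1.00×10⁻⁴ / 5.70×10⁻⁵ = 17.2 m/s

17.2 m s⁻¹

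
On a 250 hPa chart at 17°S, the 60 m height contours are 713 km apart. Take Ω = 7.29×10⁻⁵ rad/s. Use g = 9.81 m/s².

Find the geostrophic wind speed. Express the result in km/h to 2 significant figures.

70 km/h

Coriolis parameter at 17°S:
f = 2Ω sin φ = 2 × 7.29×10⁻⁵ × sin 17° = 4.26×10⁻⁵ s⁻¹
Height gradient: |∂Z/∂n| = 60 m / 713000 m = 8.42×10⁻⁵
On a pressure surface, geostrophic balance gives V_g = (g/f)|∂Z/∂n|:
V_g = 9.81 × 8.42×10⁻⁵ / 4.26×10⁻⁵ = 19.4 m/s
Converting: 19.4 m/s × 3.6 = 70 km/h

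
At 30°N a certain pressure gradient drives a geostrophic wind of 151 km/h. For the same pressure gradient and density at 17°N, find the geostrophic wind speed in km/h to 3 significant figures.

258 km/h

With the same pressure gradient and density, V_g ∝ 1/f ∝ 1/sin φ.
V₂ = V₁ · sin φ₁ / sin φ₂ = 151 × sin 30° / sin 17°
V₂ = 151 × 0.5000/0.2924 = 258 km/h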